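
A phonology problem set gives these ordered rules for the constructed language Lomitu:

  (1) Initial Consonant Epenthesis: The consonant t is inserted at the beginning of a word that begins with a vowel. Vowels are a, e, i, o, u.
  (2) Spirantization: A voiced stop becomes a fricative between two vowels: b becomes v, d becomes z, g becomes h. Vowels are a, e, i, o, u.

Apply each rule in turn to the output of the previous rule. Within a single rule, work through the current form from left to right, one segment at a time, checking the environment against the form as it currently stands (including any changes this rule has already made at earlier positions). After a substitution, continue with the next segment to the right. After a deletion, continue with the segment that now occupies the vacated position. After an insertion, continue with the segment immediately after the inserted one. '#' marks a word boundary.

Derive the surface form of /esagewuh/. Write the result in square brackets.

(1) Initial Consonant Epenthesis: [esagewuh] → [tesagewuh]
(2) Spirantization: [tesagewuh] → [tesahewuh]

[tesahewuh]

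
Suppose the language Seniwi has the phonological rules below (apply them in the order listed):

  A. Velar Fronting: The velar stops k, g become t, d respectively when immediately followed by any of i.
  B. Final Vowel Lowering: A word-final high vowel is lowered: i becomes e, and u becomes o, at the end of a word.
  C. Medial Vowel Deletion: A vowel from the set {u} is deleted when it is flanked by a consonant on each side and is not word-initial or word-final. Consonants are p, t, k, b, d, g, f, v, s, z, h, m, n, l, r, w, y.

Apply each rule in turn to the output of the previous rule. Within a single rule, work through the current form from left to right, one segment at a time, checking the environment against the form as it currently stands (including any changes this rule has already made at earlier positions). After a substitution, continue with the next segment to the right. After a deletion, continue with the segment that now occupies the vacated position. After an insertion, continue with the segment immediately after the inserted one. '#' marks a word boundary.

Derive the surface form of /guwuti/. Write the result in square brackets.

[gwte]

A Velar Fronting: no change — [guwuti]
B Final Vowel Lowering: [guwuti] → [guwute]
C Medial Vowel Deletion: [guwute] → [gwte]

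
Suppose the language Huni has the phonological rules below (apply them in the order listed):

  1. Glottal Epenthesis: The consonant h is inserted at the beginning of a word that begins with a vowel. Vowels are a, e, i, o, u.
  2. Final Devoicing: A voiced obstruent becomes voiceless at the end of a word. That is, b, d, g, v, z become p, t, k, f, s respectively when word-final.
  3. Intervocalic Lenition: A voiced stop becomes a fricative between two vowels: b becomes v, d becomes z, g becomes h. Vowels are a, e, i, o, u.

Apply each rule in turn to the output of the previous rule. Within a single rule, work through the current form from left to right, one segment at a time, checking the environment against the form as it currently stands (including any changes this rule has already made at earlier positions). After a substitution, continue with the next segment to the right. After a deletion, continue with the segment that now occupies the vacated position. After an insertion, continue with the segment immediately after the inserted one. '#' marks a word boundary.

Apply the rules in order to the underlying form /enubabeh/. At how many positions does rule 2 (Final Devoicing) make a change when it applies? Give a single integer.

1 Glottal Epenthesis: [enubabeh] → [henubabeh]
2 Final Devoicing: no change — [henubabeh]
3 Intervocalic Lenition: [henubabeh] → [henuvaveh]
Rule 2 changed 0 position(s).

0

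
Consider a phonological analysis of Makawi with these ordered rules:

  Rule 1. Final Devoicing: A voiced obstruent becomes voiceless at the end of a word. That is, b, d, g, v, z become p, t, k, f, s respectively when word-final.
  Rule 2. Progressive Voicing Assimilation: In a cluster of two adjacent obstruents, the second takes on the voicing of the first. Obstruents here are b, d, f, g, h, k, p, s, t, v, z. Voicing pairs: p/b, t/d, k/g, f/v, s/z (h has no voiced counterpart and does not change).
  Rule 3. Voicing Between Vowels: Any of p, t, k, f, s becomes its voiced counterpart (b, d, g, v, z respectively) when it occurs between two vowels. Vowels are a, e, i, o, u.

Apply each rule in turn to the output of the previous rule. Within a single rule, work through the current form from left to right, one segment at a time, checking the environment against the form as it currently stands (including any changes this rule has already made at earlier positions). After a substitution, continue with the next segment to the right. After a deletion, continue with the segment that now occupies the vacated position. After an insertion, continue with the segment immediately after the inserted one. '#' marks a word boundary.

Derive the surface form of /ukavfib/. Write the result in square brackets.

Rule 1 Final Devoicing: [ukavfib] → [ukavfip]
Rule 2 Progressive Voicing Assimilation: [ukavfip] → [ukavvip]
Rule 3 Voicing Between Vowels: [ukavvip] → [ugavvip]

[ugavvip]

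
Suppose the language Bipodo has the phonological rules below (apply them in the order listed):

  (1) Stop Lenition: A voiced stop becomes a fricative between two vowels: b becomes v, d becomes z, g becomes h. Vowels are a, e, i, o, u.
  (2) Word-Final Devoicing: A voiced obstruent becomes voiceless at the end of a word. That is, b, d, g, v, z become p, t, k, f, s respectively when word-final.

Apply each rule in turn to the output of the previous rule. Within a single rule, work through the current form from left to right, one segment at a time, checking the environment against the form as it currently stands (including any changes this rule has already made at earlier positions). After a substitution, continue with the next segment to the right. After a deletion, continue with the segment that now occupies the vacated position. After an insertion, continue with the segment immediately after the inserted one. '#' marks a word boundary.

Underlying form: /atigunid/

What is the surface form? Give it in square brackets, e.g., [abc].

[atihunit]

(1) Stop Lenition: [atigunid] → [atihunid]
(2) Word-Final Devoicing: [atihunid] → [atihunit]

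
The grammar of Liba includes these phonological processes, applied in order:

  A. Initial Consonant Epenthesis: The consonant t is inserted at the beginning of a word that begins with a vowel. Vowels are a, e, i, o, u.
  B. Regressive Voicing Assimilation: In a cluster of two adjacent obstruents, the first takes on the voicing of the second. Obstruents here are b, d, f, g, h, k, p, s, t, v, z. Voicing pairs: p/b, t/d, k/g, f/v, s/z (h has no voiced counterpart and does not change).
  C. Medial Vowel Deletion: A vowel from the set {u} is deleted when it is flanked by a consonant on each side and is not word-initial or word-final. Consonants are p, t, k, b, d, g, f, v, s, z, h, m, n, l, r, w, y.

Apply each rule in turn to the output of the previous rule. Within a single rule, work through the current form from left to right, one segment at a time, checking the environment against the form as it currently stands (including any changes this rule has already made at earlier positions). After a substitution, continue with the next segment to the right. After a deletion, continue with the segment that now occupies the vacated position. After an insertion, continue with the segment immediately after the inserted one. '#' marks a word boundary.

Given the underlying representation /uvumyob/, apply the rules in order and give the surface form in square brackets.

[tvmyob]

A Initial Consonant Epenthesis: [uvumyob] → [tuvumyob]
B Regressive Voicing Assimilation: no change — [tuvumyob]
C Medial Vowel Deletion: [tuvumyob] → [tvmyob]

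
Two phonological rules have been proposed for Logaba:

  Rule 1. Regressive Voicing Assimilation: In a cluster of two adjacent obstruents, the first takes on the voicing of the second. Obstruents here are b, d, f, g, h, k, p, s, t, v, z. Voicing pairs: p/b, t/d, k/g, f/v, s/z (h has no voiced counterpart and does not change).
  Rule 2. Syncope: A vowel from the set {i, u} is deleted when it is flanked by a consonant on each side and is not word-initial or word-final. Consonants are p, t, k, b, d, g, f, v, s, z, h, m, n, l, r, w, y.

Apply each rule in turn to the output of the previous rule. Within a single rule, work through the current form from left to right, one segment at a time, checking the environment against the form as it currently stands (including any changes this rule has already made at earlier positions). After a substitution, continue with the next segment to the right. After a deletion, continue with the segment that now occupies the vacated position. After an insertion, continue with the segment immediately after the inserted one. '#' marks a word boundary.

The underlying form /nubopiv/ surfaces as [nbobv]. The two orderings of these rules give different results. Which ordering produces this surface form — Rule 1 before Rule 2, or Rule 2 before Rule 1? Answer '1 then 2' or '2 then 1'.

Order 1 then 2:
  1 Regressive Voicing Assimilation: no change — [nubopiv]
  2 Syncope: [nubopiv] → [nbopv]
  result: [nbopv]
Order 2 then 1:
  2 Syncope: [nubopiv] → [nbopv]
  1 Regressive Voicing Assimilation: [nbopv] → [nbobv]
  result: [nbobv]

2 then 1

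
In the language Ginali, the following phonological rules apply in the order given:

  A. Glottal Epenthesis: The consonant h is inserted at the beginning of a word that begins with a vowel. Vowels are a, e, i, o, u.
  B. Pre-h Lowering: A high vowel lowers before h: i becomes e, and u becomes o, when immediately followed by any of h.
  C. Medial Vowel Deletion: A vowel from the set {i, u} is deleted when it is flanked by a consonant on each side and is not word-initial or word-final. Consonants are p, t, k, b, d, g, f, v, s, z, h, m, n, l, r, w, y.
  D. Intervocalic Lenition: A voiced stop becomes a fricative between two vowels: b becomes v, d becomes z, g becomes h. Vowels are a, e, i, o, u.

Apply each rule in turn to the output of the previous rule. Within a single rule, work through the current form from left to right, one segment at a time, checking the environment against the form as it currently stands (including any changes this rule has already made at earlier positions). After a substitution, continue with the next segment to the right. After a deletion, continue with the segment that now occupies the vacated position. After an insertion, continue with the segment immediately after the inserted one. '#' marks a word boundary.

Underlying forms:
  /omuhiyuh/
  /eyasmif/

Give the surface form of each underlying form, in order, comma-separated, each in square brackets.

[homohyoh], [heyasmf]

/omuhiyuh/:
  A Glottal Epenthesis: [omuhiyuh] → [homuhiyuh]
  B Pre-h Lowering: [homuhiyuh] → [homohiyoh]
  C Medial Vowel Deletion: [homohiyoh] → [homohyoh]
  D Intervocalic Lenition: no change — [homohyoh]
/eyasmif/:
  A Glottal Epenthesis: [eyasmif] → [heyasmif]
  B Pre-h Lowering: no change — [heyasmif]
  C Medial Vowel Deletion: [heyasmif] → [heyasmf]
  D Intervocalic Lenition: no change — [heyasmf]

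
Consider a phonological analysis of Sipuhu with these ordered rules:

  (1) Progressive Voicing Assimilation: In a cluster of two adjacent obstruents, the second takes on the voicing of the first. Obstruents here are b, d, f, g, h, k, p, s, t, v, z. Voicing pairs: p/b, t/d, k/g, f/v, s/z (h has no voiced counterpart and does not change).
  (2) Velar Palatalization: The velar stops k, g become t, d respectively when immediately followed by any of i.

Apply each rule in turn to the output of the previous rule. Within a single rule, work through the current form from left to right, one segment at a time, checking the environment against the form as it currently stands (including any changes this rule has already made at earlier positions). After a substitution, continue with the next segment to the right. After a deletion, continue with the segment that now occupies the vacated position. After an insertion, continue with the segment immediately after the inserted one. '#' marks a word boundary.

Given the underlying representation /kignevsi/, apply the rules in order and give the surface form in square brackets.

(1) Progressive Voicing Assimilation: [kignevsi] → [kignevzi]
(2) Velar Palatalization: [kignevzi] → [tignevzi]

[tignevzi]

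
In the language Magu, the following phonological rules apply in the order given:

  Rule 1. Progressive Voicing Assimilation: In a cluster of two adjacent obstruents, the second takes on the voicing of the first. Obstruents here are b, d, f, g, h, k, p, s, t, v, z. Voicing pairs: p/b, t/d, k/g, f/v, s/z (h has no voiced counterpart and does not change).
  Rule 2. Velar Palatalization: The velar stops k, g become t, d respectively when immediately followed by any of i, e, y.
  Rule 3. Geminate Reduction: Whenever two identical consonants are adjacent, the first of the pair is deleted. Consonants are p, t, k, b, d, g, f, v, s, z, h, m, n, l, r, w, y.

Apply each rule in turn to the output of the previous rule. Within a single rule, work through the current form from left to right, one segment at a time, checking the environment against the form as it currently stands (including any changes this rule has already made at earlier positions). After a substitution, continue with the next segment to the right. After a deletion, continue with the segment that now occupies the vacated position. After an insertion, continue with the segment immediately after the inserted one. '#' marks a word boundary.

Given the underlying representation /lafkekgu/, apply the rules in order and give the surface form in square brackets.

Rule 1 Progressive Voicing Assimilation: [lafkekgu] → [lafkekku]
Rule 2 Velar Palatalization: [lafkekku] → [laftekku]
Rule 3 Geminate Reduction: [laftekku] → [lafteku]

[lafteku]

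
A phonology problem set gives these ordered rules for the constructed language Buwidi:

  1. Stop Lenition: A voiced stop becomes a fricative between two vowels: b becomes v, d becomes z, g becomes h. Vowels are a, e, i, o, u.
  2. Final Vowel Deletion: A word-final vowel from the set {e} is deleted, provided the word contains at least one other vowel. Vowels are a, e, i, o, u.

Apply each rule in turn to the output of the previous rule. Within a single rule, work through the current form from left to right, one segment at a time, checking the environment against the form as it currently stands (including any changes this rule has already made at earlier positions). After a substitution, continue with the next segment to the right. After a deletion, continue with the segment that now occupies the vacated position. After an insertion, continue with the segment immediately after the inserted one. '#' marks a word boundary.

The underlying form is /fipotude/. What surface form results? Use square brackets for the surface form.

[fipotuz]

1 Stop Lenition: [fipotude] → [fipotuze]
2 Final Vowel Deletion: [fipotuze] → [fipotuz]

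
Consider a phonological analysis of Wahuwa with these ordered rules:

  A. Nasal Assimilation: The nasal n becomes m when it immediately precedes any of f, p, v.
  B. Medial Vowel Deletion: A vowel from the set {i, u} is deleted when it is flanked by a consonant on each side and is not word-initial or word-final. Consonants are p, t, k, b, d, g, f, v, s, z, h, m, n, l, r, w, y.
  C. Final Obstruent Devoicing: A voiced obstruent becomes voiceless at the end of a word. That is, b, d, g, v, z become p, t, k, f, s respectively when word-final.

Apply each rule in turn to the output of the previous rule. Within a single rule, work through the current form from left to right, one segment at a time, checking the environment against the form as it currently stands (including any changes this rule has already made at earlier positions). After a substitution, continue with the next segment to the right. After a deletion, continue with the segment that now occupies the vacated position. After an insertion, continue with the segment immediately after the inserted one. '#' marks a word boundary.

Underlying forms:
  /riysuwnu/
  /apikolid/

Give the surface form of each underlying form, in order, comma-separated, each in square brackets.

/riysuwnu/:
  A Nasal Assimilation: no change — [riysuwnu]
  B Medial Vowel Deletion: [riysuwnu] → [ryswnu]
  C Final Obstruent Devoicing: no change — [ryswnu]
/apikolid/:
  A Nasal Assimilation: no change — [apikolid]
  B Medial Vowel Deletion: [apikolid] → [apkold]
  C Final Obstruent Devoicing: [apkold] → [apkolt]

[ryswnu], [apkolt]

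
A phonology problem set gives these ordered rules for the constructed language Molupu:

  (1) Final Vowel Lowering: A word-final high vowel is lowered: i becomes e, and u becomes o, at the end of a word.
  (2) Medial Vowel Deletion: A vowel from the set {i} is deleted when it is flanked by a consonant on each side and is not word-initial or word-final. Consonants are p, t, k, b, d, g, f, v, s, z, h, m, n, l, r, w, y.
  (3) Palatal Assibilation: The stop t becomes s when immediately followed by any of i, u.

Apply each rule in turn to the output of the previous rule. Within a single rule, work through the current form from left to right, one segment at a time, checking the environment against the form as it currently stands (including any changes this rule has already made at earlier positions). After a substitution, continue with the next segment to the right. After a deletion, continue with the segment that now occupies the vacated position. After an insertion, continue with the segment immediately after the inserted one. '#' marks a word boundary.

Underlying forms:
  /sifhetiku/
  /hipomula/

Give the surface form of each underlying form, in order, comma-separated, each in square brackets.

/sifhetiku/:
  (1) Final Vowel Lowering: [sifhetiku] → [sifhetiko]
  (2) Medial Vowel Deletion: [sifhetiko] → [sfhetko]
  (3) Palatal Assibilation: no change — [sfhetko]
/hipomula/:
  (1) Final Vowel Lowering: no change — [hipomula]
  (2) Medial Vowel Deletion: [hipomula] → [hpomula]
  (3) Palatal Assibilation: no change — [hpomula]

[sfhetko], [hpomula]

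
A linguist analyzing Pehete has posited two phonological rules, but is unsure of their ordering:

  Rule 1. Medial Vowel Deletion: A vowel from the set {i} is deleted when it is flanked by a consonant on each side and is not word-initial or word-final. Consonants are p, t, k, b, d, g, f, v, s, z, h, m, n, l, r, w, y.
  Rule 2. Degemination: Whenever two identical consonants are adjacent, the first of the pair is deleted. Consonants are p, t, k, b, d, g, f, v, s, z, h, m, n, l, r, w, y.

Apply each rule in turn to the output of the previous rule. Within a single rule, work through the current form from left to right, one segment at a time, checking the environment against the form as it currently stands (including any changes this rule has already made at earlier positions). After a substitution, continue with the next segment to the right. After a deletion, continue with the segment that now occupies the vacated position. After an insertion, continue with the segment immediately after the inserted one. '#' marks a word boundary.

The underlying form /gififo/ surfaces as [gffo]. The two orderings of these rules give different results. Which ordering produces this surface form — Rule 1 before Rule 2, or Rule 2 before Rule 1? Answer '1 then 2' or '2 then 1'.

2 then 1

Order 1 then 2:
  1 Medial Vowel Deletion: [gififo] → [gffo]
  2 Degemination: [gffo] → [gfo]
  result: [gfo]
Order 2 then 1:
  2 Degemination: no change — [gififo]
  1 Medial Vowel Deletion: [gififo] → [gffo]
  result: [gffo]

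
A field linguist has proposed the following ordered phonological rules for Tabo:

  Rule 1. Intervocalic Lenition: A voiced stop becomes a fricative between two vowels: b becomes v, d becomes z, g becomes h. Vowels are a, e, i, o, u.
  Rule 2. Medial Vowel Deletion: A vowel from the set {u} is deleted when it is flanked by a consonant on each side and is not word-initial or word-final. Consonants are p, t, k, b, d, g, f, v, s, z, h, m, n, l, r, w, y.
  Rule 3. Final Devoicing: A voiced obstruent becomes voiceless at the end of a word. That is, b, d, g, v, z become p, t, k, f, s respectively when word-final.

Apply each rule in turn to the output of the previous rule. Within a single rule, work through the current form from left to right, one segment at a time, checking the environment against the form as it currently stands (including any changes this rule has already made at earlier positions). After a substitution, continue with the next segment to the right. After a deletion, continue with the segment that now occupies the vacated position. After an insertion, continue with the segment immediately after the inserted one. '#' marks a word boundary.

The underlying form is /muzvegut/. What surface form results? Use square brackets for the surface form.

[mzveht]

Rule 1 Intervocalic Lenition: [muzvegut] → [muzvehut]
Rule 2 Medial Vowel Deletion: [muzvehut] → [mzveht]
Rule 3 Final Devoicing: no change — [mzveht]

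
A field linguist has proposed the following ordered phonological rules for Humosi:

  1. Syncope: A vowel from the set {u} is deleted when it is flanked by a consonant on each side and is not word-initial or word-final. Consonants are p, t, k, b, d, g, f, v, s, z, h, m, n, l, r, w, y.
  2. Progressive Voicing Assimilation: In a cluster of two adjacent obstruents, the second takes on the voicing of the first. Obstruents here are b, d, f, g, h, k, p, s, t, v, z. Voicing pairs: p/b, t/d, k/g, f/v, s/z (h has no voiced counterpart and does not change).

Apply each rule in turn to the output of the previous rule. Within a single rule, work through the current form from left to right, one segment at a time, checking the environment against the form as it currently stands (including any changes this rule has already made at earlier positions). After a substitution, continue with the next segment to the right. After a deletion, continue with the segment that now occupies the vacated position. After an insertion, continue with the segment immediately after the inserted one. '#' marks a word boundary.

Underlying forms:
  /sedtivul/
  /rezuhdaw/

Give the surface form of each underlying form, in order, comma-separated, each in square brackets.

[seddivl], [rezhtaw]

/sedtivul/:
  1 Syncope: [sedtivul] → [sedtivl]
  2 Progressive Voicing Assimilation: [sedtivl] → [seddivl]
/rezuhdaw/:
  1 Syncope: [rezuhdaw] → [rezhdaw]
  2 Progressive Voicing Assimilation: [rezhdaw] → [rezhtaw]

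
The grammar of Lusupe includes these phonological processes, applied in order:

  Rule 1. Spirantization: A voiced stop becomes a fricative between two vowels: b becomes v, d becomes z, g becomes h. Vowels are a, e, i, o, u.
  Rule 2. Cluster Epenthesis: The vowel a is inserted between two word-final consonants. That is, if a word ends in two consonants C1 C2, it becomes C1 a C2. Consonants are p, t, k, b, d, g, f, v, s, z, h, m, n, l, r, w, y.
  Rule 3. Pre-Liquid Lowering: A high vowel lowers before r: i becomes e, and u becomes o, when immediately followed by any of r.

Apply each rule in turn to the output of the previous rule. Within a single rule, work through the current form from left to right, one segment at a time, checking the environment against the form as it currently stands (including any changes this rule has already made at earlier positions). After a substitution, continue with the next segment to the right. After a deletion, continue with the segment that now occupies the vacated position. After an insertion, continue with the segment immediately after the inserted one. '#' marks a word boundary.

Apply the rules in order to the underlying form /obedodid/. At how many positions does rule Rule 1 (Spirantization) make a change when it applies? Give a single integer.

Rule 1 Spirantization: [obedodid] → [ovezozid]
Rule 2 Cluster Epenthesis: no change — [ovezozid]
Rule 3 Pre-Liquid Lowering: no change — [ovezozid]
Rule Rule 1 changed 3 position(s).

3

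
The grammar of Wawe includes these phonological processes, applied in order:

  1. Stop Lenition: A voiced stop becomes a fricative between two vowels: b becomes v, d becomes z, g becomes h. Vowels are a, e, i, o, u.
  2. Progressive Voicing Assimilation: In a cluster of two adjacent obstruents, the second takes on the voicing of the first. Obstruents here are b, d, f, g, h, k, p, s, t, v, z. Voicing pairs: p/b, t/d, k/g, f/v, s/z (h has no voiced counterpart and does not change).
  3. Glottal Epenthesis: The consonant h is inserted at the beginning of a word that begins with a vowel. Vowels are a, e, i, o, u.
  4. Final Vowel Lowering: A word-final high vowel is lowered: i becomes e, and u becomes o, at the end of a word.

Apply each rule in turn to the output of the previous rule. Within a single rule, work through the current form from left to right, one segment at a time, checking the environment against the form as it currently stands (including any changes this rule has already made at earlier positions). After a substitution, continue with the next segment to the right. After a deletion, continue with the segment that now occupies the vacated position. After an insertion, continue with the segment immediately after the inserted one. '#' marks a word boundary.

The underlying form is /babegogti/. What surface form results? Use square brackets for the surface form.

[bavehogde]

1 Stop Lenition: [babegogti] → [bavehogti]
2 Progressive Voicing Assimilation: [bavehogti] → [bavehogdi]
3 Glottal Epenthesis: no change — [bavehogdi]
4 Final Vowel Lowering: [bavehogdi] → [bavehogde]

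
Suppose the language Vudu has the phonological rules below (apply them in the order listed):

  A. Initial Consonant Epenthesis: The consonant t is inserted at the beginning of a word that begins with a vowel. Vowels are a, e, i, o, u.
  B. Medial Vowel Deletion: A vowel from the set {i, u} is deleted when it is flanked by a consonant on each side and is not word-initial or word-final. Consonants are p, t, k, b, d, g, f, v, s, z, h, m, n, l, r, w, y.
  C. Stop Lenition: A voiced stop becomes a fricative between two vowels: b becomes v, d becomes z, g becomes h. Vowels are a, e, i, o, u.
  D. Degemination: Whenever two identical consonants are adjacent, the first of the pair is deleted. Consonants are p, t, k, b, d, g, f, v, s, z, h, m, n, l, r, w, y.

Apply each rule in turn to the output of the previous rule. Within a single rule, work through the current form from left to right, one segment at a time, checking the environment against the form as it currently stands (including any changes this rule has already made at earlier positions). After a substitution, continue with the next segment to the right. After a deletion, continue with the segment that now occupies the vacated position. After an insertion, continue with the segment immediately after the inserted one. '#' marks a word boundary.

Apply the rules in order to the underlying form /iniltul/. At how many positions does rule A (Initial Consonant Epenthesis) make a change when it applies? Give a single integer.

A Initial Consonant Epenthesis: [iniltul] → [tiniltul]
B Medial Vowel Deletion: [tiniltul] → [tnltl]
C Stop Lenition: no change — [tnltl]
D Degemination: no change — [tnltl]
Rule A changed 1 position(s).

1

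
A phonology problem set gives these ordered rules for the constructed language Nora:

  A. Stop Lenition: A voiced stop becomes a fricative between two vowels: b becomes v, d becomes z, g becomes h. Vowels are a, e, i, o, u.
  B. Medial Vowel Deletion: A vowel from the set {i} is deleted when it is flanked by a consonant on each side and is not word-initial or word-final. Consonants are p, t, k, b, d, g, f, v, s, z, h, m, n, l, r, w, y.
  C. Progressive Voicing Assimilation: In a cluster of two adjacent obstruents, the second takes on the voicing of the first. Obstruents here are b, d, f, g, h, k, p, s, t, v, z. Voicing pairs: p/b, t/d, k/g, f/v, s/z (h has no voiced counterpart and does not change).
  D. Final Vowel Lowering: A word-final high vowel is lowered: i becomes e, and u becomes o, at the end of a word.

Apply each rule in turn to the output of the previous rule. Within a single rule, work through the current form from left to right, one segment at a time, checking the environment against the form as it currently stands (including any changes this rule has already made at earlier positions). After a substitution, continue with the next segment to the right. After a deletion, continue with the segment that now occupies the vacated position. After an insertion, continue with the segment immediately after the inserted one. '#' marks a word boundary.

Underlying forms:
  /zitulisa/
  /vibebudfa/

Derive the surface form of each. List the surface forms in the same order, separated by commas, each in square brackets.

/zitulisa/:
  A Stop Lenition: no change — [zitulisa]
  B Medial Vowel Deletion: [zitulisa] → [ztulsa]
  C Progressive Voicing Assimilation: [ztulsa] → [zdulsa]
  D Final Vowel Lowering: no change — [zdulsa]
/vibebudfa/:
  A Stop Lenition: [vibebudfa] → [vivevudfa]
  B Medial Vowel Deletion: [vivevudfa] → [vvevudfa]
  C Progressive Voicing Assimilation: [vvevudfa] → [vvevudva]
  D Final Vowel Lowering: no change — [vvevudva]

[zdulsa], [vvevudva]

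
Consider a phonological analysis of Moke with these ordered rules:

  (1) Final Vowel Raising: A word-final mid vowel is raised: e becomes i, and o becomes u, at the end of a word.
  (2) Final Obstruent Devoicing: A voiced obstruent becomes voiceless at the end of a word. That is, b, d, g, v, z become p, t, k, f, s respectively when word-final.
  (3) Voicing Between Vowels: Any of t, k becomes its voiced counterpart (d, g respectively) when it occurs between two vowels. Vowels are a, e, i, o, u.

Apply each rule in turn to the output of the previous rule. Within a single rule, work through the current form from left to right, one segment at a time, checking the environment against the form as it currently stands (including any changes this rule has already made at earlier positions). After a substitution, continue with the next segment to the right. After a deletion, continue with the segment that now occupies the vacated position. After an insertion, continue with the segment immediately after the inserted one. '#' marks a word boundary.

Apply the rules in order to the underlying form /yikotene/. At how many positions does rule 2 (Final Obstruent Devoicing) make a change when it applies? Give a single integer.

0

(1) Final Vowel Raising: [yikotene] → [yikoteni]
(2) Final Obstruent Devoicing: no change — [yikoteni]
(3) Voicing Between Vowels: [yikoteni] → [yigodeni]
Rule 2 changed 0 position(s).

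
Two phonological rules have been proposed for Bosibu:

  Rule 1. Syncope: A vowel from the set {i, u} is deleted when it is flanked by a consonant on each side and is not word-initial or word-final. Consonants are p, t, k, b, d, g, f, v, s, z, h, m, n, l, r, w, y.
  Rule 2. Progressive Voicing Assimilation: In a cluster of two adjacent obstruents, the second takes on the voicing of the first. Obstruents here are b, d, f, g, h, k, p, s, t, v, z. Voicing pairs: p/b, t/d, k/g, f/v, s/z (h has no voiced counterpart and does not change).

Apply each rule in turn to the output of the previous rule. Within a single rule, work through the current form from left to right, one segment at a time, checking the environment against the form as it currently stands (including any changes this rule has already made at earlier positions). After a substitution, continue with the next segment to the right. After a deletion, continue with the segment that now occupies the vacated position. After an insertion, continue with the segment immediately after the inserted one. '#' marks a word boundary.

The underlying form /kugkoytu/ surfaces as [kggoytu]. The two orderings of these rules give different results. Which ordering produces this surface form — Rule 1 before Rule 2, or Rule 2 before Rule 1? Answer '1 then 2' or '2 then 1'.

Order 1 then 2:
  1 Syncope: [kugkoytu] → [kgkoytu]
  2 Progressive Voicing Assimilation: [kgkoytu] → [kkkoytu]
  result: [kkkoytu]
Order 2 then 1:
  2 Progressive Voicing Assimilation: [kugkoytu] → [kuggoytu]
  1 Syncope: [kuggoytu] → [kggoytu]
  result: [kggoytu]

2 then 1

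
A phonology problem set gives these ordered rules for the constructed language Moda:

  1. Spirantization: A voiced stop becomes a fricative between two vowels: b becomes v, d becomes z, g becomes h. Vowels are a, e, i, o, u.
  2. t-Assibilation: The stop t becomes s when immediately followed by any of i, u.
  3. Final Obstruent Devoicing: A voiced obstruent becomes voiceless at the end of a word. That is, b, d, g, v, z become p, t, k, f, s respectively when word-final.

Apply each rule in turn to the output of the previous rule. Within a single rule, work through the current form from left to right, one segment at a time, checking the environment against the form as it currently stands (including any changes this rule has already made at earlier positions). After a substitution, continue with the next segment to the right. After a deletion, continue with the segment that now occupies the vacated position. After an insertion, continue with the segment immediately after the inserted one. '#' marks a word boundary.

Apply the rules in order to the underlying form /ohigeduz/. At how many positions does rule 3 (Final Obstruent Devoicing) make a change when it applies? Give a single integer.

1 Spirantization: [ohigeduz] → [ohihezuz]
2 t-Assibilation: no change — [ohihezuz]
3 Final Obstruent Devoicing: [ohihezuz] → [ohihezus]
Rule 3 changed 1 position(s).

1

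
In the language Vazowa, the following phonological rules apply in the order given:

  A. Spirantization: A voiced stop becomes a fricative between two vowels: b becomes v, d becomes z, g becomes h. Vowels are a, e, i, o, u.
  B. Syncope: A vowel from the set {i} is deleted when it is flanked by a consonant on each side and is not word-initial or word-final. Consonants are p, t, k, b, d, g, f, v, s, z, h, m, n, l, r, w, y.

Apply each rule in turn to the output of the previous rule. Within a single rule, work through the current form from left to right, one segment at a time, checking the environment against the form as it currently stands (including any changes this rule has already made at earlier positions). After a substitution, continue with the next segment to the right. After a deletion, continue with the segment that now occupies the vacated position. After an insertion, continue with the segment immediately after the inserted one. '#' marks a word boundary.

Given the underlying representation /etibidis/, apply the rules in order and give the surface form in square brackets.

[etvzs]

A Spirantization: [etibidis] → [etivizis]
B Syncope: [etivizis] → [etvzs]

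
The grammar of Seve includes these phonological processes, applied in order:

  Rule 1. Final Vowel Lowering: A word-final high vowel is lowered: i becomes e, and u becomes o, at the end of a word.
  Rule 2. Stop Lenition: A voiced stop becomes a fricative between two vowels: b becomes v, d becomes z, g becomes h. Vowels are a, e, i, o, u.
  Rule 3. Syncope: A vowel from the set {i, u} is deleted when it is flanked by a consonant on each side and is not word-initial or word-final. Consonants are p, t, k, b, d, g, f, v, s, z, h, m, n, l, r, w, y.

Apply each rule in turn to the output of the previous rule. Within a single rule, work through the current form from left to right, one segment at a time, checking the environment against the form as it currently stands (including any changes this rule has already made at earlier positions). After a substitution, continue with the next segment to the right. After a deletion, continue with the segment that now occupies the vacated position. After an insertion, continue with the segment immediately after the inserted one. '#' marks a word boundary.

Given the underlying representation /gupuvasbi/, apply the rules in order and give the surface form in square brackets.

[gpvasbe]

Rule 1 Final Vowel Lowering: [gupuvasbi] → [gupuvasbe]
Rule 2 Stop Lenition: no change — [gupuvasbe]
Rule 3 Syncope: [gupuvasbe] → [gpvasbe]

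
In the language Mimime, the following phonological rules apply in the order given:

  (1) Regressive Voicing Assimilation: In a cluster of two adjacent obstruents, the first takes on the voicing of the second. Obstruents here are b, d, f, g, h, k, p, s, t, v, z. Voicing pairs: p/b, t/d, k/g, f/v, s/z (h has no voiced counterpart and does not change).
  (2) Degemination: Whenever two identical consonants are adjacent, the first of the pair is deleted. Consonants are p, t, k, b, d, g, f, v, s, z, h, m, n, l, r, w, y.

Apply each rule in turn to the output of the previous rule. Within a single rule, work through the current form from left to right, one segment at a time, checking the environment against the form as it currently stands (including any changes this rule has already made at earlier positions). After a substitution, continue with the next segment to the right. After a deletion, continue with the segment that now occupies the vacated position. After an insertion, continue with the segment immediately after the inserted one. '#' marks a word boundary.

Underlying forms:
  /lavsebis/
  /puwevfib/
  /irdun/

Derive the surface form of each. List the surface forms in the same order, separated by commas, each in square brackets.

/lavsebis/:
  (1) Regressive Voicing Assimilation: [lavsebis] → [lafsebis]
  (2) Degemination: no change — [lafsebis]
/puwevfib/:
  (1) Regressive Voicing Assimilation: [puwevfib] → [puweffib]
  (2) Degemination: [puweffib] → [puwefib]
/irdun/:
  (1) Regressive Voicing Assimilation: no change — [irdun]
  (2) Degemination: no change — [irdun]

[lafsebis], [puwefib], [irdun]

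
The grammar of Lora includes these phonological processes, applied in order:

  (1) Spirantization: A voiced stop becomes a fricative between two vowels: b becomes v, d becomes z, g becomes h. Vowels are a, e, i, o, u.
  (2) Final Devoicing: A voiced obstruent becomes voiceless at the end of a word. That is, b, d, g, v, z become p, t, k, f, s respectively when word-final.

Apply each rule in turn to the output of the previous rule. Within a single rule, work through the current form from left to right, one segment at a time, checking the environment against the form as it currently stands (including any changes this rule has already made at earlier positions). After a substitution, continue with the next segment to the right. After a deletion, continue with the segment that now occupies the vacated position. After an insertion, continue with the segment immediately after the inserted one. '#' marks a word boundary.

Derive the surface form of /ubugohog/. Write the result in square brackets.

(1) Spirantization: [ubugohog] → [uvuhohog]
(2) Final Devoicing: [uvuhohog] → [uvuhohok]

[uvuhohok]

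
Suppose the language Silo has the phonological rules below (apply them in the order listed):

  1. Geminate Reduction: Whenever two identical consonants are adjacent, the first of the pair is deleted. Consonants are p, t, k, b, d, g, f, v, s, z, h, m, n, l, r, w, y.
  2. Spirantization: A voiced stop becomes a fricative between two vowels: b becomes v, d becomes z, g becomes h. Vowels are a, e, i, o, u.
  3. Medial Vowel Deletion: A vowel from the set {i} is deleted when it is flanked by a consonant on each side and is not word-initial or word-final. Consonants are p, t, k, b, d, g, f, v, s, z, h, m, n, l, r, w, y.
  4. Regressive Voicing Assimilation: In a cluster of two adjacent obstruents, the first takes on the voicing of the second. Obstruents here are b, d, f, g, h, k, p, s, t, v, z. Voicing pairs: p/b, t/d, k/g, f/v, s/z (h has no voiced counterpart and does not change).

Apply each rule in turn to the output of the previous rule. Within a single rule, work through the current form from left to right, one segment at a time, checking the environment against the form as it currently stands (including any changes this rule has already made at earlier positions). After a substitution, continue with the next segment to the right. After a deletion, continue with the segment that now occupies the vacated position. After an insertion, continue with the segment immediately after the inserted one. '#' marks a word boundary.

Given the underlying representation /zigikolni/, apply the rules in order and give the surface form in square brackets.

1 Geminate Reduction: no change — [zigikolni]
2 Spirantization: [zigikolni] → [zihikolni]
3 Medial Vowel Deletion: [zihikolni] → [zhkolni]
4 Regressive Voicing Assimilation: [zhkolni] → [shkolni]

[shkolni]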